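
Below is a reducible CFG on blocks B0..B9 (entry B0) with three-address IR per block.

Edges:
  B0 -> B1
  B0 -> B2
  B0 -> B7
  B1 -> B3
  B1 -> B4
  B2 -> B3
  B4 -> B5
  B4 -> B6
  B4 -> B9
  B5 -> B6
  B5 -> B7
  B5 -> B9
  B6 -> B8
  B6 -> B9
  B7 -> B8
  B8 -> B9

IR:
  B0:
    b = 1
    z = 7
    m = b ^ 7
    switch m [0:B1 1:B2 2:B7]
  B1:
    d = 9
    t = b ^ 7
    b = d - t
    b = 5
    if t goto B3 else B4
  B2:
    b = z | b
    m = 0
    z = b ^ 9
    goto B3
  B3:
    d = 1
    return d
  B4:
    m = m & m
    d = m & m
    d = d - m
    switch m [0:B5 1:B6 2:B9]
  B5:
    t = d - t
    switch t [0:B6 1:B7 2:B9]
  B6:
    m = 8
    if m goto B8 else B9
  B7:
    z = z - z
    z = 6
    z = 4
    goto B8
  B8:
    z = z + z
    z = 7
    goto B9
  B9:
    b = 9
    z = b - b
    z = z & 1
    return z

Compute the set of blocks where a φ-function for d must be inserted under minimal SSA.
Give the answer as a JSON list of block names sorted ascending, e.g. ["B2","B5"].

Answer: ["B3", "B7", "B8", "B9"]

Analysis:
idom tree: B1←B0 B2←B0 B3←B0 B4←B1 B5←B4 B6←B4 B7←B0 B8←B0 B9←B0
Dom∩ at merges:
  B3: preds {B1,B2}: {B0,B1} ∩ {B0,B2} = {B0}; idom=B0
  B6: preds {B4,B5}: {B0,B1,B4} ∩ {B0,B1,B4,B5} = {B0,B1,B4}; idom=B4
  B7: preds {B0,B5}: {B0} ∩ {B0,B1,B4,B5} = {B0}; idom=B0
  B8: preds {B6,B7}: {B0,B1,B4,B6} ∩ {B0,B7} = {B0}; idom=B0
  B9: preds {B4,B5,B6,B8}: {B0,B1,B4} ∩ {B0,B1,B4,B5} ∩ {B0,B1,B4,B6} ∩ {B0,B8} = {B0}; idom=B0

Frontier:
  B3←B1: walk B1 to B0
  B3←B2: walk B2 to B0
  B6←B4: walk · to B4
  B6←B5: walk B5 to B4
  B7←B0: walk · to B0
  B7←B5: walk B5→B4→B1 to B0
  B8←B6: walk B6→B4→B1 to B0
  B8←B7: walk B7 to B0
  B9←B4: walk B4→B1 to B0
  B9←B5: walk B5→B4→B1 to B0
  B9←B6: walk B6→B4→B1 to B0
  B9←B8: walk B8 to B0
  B0 → ∅
  B1 → {B3,B7,B8,B9}
  B2 → {B3}
  B3 → ∅
  B4 → {B7,B8,B9}
  B5 → {B6,B7,B9}
  B6 → {B8,B9}
  B7 → {B8}
  B8 → {B9}
  B9 → ∅

φ for d: defs {B1,B3,B4}
  DF⁺ = {B3,B7,B8,B9}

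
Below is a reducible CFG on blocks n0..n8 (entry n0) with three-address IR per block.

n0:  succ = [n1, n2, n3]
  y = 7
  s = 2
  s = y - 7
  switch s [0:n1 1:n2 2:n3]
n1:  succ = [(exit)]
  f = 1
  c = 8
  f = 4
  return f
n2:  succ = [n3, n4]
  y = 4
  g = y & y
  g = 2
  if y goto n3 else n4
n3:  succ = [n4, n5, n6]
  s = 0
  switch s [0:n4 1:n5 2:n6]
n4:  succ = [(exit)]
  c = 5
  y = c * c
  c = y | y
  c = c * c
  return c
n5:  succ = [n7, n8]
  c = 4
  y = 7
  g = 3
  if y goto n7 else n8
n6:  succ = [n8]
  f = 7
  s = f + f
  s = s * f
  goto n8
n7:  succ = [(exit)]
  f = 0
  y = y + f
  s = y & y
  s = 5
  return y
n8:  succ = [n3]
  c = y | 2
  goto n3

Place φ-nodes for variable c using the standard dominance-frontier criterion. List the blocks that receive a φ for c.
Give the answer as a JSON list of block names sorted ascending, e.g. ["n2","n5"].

Answer: ["n3", "n4", "n8"]

Analysis:
idom tree: n1←n0 n2←n0 n3←n0 n4←n0 n5←n3 n6←n3 n7←n5 n8←n3
Dom at joins:
  n3: preds {n0,n2,n8}: {n0} ∩ {n0,n2} ∩ {n0,n3,n8} = {n0}; idom=n0
  n4: preds {n2,n3}: {n0,n2} ∩ {n0,n3} = {n0}; idom=n0
  n8: preds {n5,n6}: {n0,n3,n5} ∩ {n0,n3,n6} = {n0,n3}; idom=n3

DF derivation:
  n3←n0: walk · to n0
  n3←n2: walk n2 to n0
  n3←n8: walk n8→n3 to n0
  n4←n2: walk n2 to n0
  n4←n3: walk n3 to n0
  n8←n5: walk n5 to n3
  n8←n6: walk n6 to n3
  n0 → ∅
  n1 → ∅
  n2 → {n3,n4}
  n3 → {n3,n4}
  n4 → ∅
  n5 → {n8}
  n6 → {n8}
  n7 → ∅
  n8 → {n3}

φ for c: defs {n1,n4,n5,n8}
  DF⁺ = {n3,n4,n8}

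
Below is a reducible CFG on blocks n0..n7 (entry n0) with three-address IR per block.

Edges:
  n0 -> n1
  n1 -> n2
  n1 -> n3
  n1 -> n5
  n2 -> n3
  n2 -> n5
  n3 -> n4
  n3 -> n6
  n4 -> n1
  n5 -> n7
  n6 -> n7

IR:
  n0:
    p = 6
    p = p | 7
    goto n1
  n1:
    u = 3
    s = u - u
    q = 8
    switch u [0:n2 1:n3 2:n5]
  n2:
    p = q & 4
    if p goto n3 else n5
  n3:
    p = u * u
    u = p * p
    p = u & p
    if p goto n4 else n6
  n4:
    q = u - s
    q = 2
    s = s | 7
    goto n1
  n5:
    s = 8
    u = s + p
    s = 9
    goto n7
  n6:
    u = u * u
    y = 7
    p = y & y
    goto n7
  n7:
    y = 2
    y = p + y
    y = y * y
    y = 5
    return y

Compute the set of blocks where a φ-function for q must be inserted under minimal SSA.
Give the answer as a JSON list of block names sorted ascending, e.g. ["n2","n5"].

idom tree: n1←n0 n2←n1 n3←n1 n4←n3 n5←n1 n6←n3 n7←n1
Join-block Dom:
  n1: preds {n0,n4}: {n0} ∩ {n0,n1,n3,n4} = {n0}; idom=n0
  n3: preds {n1,n2}: {n0,n1} ∩ {n0,n1,n2} = {n0,n1}; idom=n1
  n5: preds {n1,n2}: {n0,n1} ∩ {n0,n1,n2} = {n0,n1}; idom=n1
  n7: preds {n5,n6}: {n0,n1,n5} ∩ {n0,n1,n3,n6} = {n0,n1}; idom=n1

DF walk-up:
  join n1 pred n0: · stop@n0
  join n1 pred n4: n4→n3→n1 stop@n0
  join n3 pred n1: · stop@n1
  join n3 pred n2: n2 stop@n1
  join n5 pred n1: · stop@n1
  join n5 pred n2: n2 stop@n1
  join n7 pred n5: n5 stop@n1
  join n7 pred n6: n6→n3 stop@n1
  n0: DF=∅
  n1: DF={n1}
  n2: DF={n3,n5}
  n3: DF={n1,n7}
  n4: DF={n1}
  n5: DF={n7}
  n6: DF={n7}
  n7: DF=∅

φ for q: defs {n1,n4}
  DF⁺ = {n1}

Answer: ["n1"]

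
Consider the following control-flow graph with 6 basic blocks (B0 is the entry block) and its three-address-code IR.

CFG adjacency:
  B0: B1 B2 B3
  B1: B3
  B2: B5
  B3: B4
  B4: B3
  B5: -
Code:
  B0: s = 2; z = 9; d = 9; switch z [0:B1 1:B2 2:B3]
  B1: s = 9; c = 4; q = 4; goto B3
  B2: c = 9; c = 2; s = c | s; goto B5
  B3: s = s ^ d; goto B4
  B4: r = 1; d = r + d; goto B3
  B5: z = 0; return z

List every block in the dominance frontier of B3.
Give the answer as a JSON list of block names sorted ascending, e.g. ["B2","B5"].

idom tree: B1←B0 B2←B0 B3←B0 B4←B3 B5←B2
Dom∩ at merges:
  B3: preds {B0,B1,B4}: {B0} ∩ {B0,B1} ∩ {B0,B3,B4} = {B0}; idom=B0

DF derivation:
  B3←B0: walk · to B0
  B3←B1: walk B1 to B0
  B3←B4: walk B4→B3 to B0
  DF(B0)=∅
  DF(B1)={B3}
  DF(B2)=∅
  DF(B3)={B3}
  DF(B4)={B3}
  DF(B5)=∅

DF(B3) = ["B3"]

Answer: ["B3"]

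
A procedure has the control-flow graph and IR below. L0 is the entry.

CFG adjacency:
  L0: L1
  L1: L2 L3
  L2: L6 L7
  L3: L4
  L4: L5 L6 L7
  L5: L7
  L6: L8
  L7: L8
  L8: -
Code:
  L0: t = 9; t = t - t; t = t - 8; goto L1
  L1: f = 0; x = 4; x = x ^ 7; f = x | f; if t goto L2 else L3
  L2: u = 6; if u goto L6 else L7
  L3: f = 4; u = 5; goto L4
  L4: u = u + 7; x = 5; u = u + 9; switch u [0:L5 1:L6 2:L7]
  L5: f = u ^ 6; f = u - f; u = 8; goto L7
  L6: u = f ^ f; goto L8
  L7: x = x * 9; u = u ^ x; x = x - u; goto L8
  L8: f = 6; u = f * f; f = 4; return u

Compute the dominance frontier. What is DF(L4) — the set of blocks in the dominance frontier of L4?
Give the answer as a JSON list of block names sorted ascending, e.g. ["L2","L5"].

Answer: ["L6", "L7"]

Derivation:
idom tree: L1←L0 L2←L1 L3←L1 L4←L3 L5←L4 L6←L1 L7←L1 L8←L1
Dom at joins:
  L6: preds {L2,L4}: {L0,L1,L2} ∩ {L0,L1,L3,L4} = {L0,L1}; idom=L1
  L7: preds {L2,L4,L5}: {L0,L1,L2} ∩ {L0,L1,L3,L4} ∩ {L0,L1,L3,L4,L5} = {L0,L1}; idom=L1
  L8: preds {L6,L7}: {L0,L1,L6} ∩ {L0,L1,L7} = {L0,L1}; idom=L1

Frontier:
  join L6 pred L2: L2 stop@L1
  join L6 pred L4: L4→L3 stop@L1
  join L7 pred L2: L2 stop@L1
  join L7 pred L4: L4→L3 stop@L1
  join L7 pred L5: L5→L4→L3 stop@L1
  join L8 pred L6: L6 stop@L1
  join L8 pred L7: L7 stop@L1
  L0: DF=∅
  L1: DF=∅
  L2: DF={L6,L7}
  L3: DF={L6,L7}
  L4: DF={L6,L7}
  L5: DF={L7}
  L6: DF={L8}
  L7: DF={L8}
  L8: DF=∅

DF(L4) = ["L6", "L7"]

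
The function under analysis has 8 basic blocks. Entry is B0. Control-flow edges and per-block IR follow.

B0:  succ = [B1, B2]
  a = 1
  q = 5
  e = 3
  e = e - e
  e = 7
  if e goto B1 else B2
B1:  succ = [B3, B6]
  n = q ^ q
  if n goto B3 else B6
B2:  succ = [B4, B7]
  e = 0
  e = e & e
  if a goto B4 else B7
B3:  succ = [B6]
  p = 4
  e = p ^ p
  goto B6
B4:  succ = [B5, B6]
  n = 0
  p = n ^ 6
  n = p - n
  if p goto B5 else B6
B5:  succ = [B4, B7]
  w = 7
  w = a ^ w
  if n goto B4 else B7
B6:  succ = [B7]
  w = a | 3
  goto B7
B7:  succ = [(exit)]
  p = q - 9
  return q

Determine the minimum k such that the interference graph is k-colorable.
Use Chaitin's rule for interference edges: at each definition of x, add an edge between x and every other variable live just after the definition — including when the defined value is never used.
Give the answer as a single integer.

Per-block:
  B0: def={a,e,q} ue=∅
  B1: def={n} ue={q}
  B2: def={e} ue={a}
  B3: def={e,p} ue=∅
  B4: def={n,p} ue=∅
  B5: def={w} ue={a,n}
  B6: def={w} ue={a}
  B7: def={p} ue={q}

Live sets:
  live B0: ∅→{a,q}
  live B1: {a,q}→{a,q}
  live B2: {a,q}→{a,q}
  live B3: {a,q}→{a,q}
  live B4: {a,q}→{a,n,q}
  live B5: {a,n,q}→{a,q}
  live B6: {a,q}→{q}
  live B7: {q}→∅

Conflict graph:
  a: {e,n,p,q,w}
  e: {a,q}
  n: {a,p,q,w}
  p: {a,n,q}
  q: {a,e,n,p,w}
  w: {a,n,q}

Registers:
  {a,n,p,q} pairwise interfere (4-clique) ⇒ χ ≥ 4
  assign a→c0 e→c2 n→c2 p→c3 q→c1 w→c3 — no edge inside a register ⇒ χ ≤ 4
  χ = 4

Answer: 4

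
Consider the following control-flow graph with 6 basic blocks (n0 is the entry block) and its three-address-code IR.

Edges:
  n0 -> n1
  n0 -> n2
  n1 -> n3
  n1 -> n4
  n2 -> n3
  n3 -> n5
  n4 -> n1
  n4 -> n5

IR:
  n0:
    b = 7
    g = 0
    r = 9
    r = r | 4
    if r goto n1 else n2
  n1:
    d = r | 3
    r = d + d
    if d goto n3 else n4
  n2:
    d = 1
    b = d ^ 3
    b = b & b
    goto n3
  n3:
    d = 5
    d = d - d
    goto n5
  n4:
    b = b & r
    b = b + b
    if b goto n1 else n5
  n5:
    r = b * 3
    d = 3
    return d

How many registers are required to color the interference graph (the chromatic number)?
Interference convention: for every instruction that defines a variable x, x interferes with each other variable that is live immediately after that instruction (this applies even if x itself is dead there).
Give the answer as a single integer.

Answer: 3

Analysis:
Block summaries:
  n0 def {b,g,r} use ∅
  n1 def {d,r} use {r}
  n2 def {b,d} use ∅
  n3 def {d} use ∅
  n4 def {b} use {b,r}
  n5 def {d,r} use {b}

Backward fixpoint:
  n0: in=∅ out={b,r}
  n1: in={b,r} out={b,r}
  n2: in=∅ out={b}
  n3: in={b} out={b}
  n4: in={b,r} out={b,r}
  n5: in={b} out=∅

Interference:
  b: {d,g,r}
  d: {b,r}
  g: {b}
  r: {b,d}

Chromatic number:
  clique {b,d,r} ⇒ need ≥ 3
  3-colouring: c0={b}  c1={d,g}  c2={r}
  χ = 3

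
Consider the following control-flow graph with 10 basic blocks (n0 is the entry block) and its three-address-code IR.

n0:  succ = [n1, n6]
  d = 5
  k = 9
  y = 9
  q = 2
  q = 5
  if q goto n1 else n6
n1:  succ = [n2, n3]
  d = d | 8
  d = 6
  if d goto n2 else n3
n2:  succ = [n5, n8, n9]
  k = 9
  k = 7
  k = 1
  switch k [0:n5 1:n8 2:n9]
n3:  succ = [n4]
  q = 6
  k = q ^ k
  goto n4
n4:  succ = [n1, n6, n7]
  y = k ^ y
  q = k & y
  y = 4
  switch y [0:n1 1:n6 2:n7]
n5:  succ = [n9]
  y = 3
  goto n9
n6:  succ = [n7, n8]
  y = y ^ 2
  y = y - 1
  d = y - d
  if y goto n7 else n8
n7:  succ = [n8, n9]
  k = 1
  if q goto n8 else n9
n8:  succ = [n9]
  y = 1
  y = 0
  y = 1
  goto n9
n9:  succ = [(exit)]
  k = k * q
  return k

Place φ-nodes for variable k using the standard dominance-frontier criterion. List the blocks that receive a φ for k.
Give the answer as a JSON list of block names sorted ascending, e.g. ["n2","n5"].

idom tree: n1←n0 n2←n1 n3←n1 n4←n3 n5←n2 n6←n0 n7←n0 n8←n0 n9←n0
Dom∩ at merges:
  n1: preds {n0,n4}: {n0} ∩ {n0,n1,n3,n4} = {n0}; idom=n0
  n6: preds {n0,n4}: {n0} ∩ {n0,n1,n3,n4} = {n0}; idom=n0
  n7: preds {n4,n6}: {n0,n1,n3,n4} ∩ {n0,n6} = {n0}; idom=n0
  n8: preds {n2,n6,n7}: {n0,n1,n2} ∩ {n0,n6} ∩ {n0,n7} = {n0}; idom=n0
  n9: preds {n2,n5,n7,n8}: {n0,n1,n2} ∩ {n0,n1,n2,n5} ∩ {n0,n7} ∩ {n0,n8} = {n0}; idom=n0

DF derivation:
  join n1 pred n0: · stop@n0
  join n1 pred n4: n4→n3→n1 stop@n0
  join n6 pred n0: · stop@n0
  join n6 pred n4: n4→n3→n1 stop@n0
  join n7 pred n4: n4→n3→n1 stop@n0
  join n7 pred n6: n6 stop@n0
  join n8 pred n2: n2→n1 stop@n0
  join n8 pred n6: n6 stop@n0
  join n8 pred n7: n7 stop@n0
  join n9 pred n2: n2→n1 stop@n0
  join n9 pred n5: n5→n2→n1 stop@n0
  join n9 pred n7: n7 stop@n0
  join n9 pred n8: n8 stop@n0
  n0 → ∅
  n1 → {n1,n6,n7,n8,n9}
  n2 → {n8,n9}
  n3 → {n1,n6,n7}
  n4 → {n1,n6,n7}
  n5 → {n9}
  n6 → {n7,n8}
  n7 → {n8,n9}
  n8 → {n9}
  n9 → ∅

φ for k: defs {n0,n2,n3,n7,n9}
  DF⁺ = {n1,n6,n7,n8,n9}

Answer: ["n1", "n6", "n7", "n8", "n9"]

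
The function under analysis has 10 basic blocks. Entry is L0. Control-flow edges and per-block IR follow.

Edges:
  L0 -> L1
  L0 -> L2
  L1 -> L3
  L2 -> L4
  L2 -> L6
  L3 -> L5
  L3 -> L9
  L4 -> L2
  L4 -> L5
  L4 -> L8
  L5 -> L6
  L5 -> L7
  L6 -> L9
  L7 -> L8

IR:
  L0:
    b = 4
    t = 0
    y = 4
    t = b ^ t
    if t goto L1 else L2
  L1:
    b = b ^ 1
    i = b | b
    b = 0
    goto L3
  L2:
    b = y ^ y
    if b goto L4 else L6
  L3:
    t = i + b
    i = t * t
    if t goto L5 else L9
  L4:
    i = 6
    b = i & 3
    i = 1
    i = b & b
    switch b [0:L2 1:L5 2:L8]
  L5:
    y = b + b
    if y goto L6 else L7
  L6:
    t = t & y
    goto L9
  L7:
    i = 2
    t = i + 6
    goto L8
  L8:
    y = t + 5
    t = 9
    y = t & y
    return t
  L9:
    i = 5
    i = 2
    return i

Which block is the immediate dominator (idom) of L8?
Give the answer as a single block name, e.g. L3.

idom tree: L1←L0 L2←L0 L3←L1 L4←L2 L5←L0 L6←L0 L7←L5 L8←L0 L9←L0
Dom at joins:
  L2: preds {L0,L4}: {L0} ∩ {L0,L2,L4} = {L0}; idom=L0
  L5: preds {L3,L4}: {L0,L1,L3} ∩ {L0,L2,L4} = {L0}; idom=L0
  L6: preds {L2,L5}: {L0,L2} ∩ {L0,L5} = {L0}; idom=L0
  L8: preds {L4,L7}: {L0,L2,L4} ∩ {L0,L5,L7} = {L0}; idom=L0
  L9: preds {L3,L6}: {L0,L1,L3} ∩ {L0,L6} = {L0}; idom=L0

idom(L8) = L0

Answer: L0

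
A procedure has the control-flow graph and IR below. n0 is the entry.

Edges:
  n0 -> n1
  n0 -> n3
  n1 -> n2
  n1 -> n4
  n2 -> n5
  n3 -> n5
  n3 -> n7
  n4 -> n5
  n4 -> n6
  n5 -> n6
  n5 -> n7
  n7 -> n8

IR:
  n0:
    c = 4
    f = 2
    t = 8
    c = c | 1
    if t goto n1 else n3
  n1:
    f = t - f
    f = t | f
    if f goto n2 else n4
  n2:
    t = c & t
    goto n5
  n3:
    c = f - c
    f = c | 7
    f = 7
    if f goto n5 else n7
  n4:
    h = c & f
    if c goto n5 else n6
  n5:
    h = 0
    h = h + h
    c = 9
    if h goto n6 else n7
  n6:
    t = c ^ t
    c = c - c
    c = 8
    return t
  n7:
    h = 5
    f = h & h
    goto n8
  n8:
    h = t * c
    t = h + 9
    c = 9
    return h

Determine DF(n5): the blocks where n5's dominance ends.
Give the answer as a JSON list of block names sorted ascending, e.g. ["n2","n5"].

idom tree: n1←n0 n2←n1 n3←n0 n4←n1 n5←n0 n6←n0 n7←n0 n8←n7
Dom at joins:
  n5: preds {n2,n3,n4}: {n0,n1,n2} ∩ {n0,n3} ∩ {n0,n1,n4} = {n0}; idom=n0
  n6: preds {n4,n5}: {n0,n1,n4} ∩ {n0,n5} = {n0}; idom=n0
  n7: preds {n3,n5}: {n0,n3} ∩ {n0,n5} = {n0}; idom=n0

DF walk-up:
  join n5 pred n2: n2→n1 stop@n0
  join n5 pred n3: n3 stop@n0
  join n5 pred n4: n4→n1 stop@n0
  join n6 pred n4: n4→n1 stop@n0
  join n6 pred n5: n5 stop@n0
  join n7 pred n3: n3 stop@n0
  join n7 pred n5: n5 stop@n0
  n0: DF=∅
  n1: DF={n5,n6}
  n2: DF={n5}
  n3: DF={n5,n7}
  n4: DF={n5,n6}
  n5: DF={n6,n7}
  n6: DF=∅
  n7: DF=∅
  n8: DF=∅

DF(n5) = ["n6", "n7"]

Answer: ["n6", "n7"]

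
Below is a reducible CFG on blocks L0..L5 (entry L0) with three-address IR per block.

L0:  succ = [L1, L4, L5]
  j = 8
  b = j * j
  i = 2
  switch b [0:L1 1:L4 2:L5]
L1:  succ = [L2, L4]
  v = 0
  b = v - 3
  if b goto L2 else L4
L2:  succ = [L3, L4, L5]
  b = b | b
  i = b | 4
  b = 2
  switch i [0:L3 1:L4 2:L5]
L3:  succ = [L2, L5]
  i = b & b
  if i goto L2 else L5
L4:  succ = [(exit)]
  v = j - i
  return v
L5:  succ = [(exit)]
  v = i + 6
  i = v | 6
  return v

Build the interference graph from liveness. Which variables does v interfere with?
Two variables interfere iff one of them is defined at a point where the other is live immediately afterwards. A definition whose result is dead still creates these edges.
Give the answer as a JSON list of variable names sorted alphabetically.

Answer: ["i", "j"]

Working:
Block summaries:
  L0: def={b,i,j} ue=∅
  L1: def={b,v} ue=∅
  L2: def={b,i} ue={b}
  L3: def={i} ue={b}
  L4: def={v} ue={i,j}
  L5: def={i,v} ue={i}

Backward fixpoint:
  live L0: ∅→{i,j}
  live L1: {i,j}→{b,i,j}
  live L2: {b,j}→{b,i,j}
  live L3: {b,j}→{b,i,j}
  live L4: {i,j}→∅
  live L5: {i}→∅

Conflict graph:
  b — {i,j}
  i — {b,j,v}
  j — {b,i,v}
  v — {i,j}

N(v) = ["i", "j"]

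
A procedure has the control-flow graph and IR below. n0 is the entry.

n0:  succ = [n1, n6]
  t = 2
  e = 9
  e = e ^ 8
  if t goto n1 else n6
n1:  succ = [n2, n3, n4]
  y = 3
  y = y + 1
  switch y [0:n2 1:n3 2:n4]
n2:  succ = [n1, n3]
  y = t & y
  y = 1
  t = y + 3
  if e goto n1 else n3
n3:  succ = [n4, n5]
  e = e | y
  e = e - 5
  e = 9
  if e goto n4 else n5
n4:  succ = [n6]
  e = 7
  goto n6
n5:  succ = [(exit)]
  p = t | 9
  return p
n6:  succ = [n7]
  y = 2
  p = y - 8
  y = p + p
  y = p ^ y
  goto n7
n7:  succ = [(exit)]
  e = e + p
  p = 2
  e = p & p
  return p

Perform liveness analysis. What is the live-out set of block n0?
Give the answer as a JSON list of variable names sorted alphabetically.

Answer: ["e", "t"]

Analysis:
def/use:
  n0: def={e,t} ue=∅
  n1: def={y} ue=∅
  n2: def={t,y} ue={e,t,y}
  n3: def={e} ue={e,y}
  n4: def={e} ue=∅
  n5: def={p} ue={t}
  n6: def={p,y} ue=∅
  n7: def={e,p} ue={e,p}

Backward fixpoint:
  n0 li=∅ lo={e,t}
  n1 li={e,t} lo={e,t,y}
  n2 li={e,t,y} lo={e,t,y}
  n3 li={e,t,y} lo={t}
  n4 li=∅ lo={e}
  n5 li={t} lo=∅
  n6 li={e} lo={e,p}
  n7 li={e,p} lo=∅

live-out(n0) = ["e", "t"]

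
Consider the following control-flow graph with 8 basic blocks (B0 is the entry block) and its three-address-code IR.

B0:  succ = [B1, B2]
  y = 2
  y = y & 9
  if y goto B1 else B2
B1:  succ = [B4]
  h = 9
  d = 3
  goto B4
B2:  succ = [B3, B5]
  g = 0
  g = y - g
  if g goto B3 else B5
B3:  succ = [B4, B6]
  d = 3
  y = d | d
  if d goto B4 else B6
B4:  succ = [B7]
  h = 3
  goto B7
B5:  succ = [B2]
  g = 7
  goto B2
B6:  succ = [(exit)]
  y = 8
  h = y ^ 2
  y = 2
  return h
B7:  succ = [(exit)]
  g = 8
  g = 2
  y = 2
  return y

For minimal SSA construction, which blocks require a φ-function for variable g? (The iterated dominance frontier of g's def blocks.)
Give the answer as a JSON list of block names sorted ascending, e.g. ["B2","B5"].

idom tree: B1←B0 B2←B0 B3←B2 B4←B0 B5←B2 B6←B3 B7←B4
Dom at joins:
  B2: preds {B0,B5}: {B0} ∩ {B0,B2,B5} = {B0}; idom=B0
  B4: preds {B1,B3}: {B0,B1} ∩ {B0,B2,B3} = {B0}; idom=B0

DF derivation:
  join B2 pred B0: · stop@B0
  join B2 pred B5: B5→B2 stop@B0
  join B4 pred B1: B1 stop@B0
  join B4 pred B3: B3→B2 stop@B0
  DF(B0)=∅
  DF(B1)={B4}
  DF(B2)={B2,B4}
  DF(B3)={B4}
  DF(B4)=∅
  DF(B5)={B2}
  DF(B6)=∅
  DF(B7)=∅

φ for g: defs {B2,B5,B7}
  DF⁺ = {B2,B4}

Answer: ["B2", "B4"]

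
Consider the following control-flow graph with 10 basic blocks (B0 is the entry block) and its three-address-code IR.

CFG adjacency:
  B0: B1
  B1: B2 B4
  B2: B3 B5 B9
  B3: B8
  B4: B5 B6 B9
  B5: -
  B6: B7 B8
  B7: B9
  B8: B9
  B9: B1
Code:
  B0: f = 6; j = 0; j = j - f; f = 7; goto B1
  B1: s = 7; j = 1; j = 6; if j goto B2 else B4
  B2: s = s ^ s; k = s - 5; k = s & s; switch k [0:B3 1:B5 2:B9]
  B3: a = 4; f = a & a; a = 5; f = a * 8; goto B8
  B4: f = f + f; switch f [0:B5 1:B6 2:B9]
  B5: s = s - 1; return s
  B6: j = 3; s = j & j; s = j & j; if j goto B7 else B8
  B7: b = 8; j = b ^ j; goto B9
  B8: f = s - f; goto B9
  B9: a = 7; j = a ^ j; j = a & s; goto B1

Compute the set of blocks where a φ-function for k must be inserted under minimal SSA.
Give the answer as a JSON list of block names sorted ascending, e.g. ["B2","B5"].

Answer: ["B1", "B5", "B8", "B9"]

Derivation:
idom tree: B1←B0 B2←B1 B3←B2 B4←B1 B5←B1 B6←B4 B7←B6 B8←B1 B9←B1
Join-block Dom:
  B1: preds {B0,B9}: {B0} ∩ {B0,B1,B9} = {B0}; idom=B0
  B5: preds {B2,B4}: {B0,B1,B2} ∩ {B0,B1,B4} = {B0,B1}; idom=B1
  B8: preds {B3,B6}: {B0,B1,B2,B3} ∩ {B0,B1,B4,B6} = {B0,B1}; idom=B1
  B9: preds {B2,B4,B7,B8}: {B0,B1,B2} ∩ {B0,B1,B4} ∩ {B0,B1,B4,B6,B7} ∩ {B0,B1,B8} = {B0,B1}; idom=B1

DF walk-up:
  B1←B0: walk · to B0
  B1←B9: walk B9→B1 to B0
  B5←B2: walk B2 to B1
  B5←B4: walk B4 to B1
  B8←B3: walk B3→B2 to B1
  B8←B6: walk B6→B4 to B1
  B9←B2: walk B2 to B1
  B9←B4: walk B4 to B1
  B9←B7: walk B7→B6→B4 to B1
  B9←B8: walk B8 to B1
  DF(B0)=∅
  DF(B1)={B1}
  DF(B2)={B5,B8,B9}
  DF(B3)={B8}
  DF(B4)={B5,B8,B9}
  DF(B5)=∅
  DF(B6)={B8,B9}
  DF(B7)={B9}
  DF(B8)={B9}
  DF(B9)={B1}

φ for k: defs {B2}
  DF⁺ = {B1,B5,B8,B9}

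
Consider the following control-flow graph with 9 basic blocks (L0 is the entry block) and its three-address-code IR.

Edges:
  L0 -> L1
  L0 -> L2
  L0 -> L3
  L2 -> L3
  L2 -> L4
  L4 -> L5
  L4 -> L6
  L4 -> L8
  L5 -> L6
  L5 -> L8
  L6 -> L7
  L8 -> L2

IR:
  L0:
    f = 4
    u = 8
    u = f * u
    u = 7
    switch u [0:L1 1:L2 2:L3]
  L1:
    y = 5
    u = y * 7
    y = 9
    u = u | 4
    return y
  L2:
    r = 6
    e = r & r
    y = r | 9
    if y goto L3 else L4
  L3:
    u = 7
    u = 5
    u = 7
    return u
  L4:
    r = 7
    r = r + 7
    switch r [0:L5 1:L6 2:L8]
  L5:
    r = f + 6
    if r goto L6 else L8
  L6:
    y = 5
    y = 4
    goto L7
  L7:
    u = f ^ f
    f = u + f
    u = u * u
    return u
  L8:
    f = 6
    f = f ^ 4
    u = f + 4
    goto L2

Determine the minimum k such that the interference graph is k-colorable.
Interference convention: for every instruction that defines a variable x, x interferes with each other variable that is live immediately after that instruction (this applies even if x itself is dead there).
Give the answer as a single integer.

Block summaries:
  L0 def {f,u} use ∅
  L1 def {u,y} use ∅
  L2 def {e,r,y} use ∅
  L3 def {u} use ∅
  L4 def {r} use ∅
  L5 def {r} use {f}
  L6 def {y} use ∅
  L7 def {f,u} use {f}
  L8 def {f,u} use ∅

Backward fixpoint:
  L0: in=∅ out={f}
  L1: in=∅ out=∅
  L2: in={f} out={f}
  L3: in=∅ out=∅
  L4: in={f} out={f}
  L5: in={f} out={f}
  L6: in={f} out={f}
  L7: in={f} out=∅
  L8: in=∅ out={f}

Interference:
  e↔{f,r}
  f↔{e,r,u,y}
  r↔{e,f}
  u↔{f,y}
  y↔{f,u}

Chromatic number:
  clique {e,f,r} ⇒ need ≥ 3
  assign e→r1 f→r0 r→r2 u→r1 y→r2 — no edge inside a register ⇒ χ ≤ 3
  χ = 3

Answer: 3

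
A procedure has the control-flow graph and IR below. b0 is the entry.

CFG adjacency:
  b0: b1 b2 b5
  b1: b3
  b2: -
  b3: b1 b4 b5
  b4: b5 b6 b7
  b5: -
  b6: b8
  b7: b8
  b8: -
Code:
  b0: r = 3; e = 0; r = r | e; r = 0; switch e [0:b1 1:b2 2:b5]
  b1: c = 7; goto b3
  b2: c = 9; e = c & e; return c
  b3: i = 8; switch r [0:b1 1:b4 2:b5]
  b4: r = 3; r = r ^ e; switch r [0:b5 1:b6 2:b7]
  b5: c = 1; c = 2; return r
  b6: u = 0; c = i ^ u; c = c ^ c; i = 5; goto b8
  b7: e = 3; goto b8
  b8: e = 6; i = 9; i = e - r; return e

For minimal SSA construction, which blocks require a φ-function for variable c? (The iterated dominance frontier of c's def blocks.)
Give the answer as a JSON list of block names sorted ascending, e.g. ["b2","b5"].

idom tree: b1←b0 b2←b0 b3←b1 b4←b3 b5←b0 b6←b4 b7←b4 b8←b4
Join-block Dom:
  b1: preds {b0,b3}: {b0} ∩ {b0,b1,b3} = {b0}; idom=b0
  b5: preds {b0,b3,b4}: {b0} ∩ {b0,b1,b3} ∩ {b0,b1,b3,b4} = {b0}; idom=b0
  b8: preds {b6,b7}: {b0,b1,b3,b4,b6} ∩ {b0,b1,b3,b4,b7} = {b0,b1,b3,b4}; idom=b4

DF derivation:
  join b1 pred b0: · stop@b0
  join b1 pred b3: b3→b1 stop@b0
  join b5 pred b0: · stop@b0
  join b5 pred b3: b3→b1 stop@b0
  join b5 pred b4: b4→b3→b1 stop@b0
  join b8 pred b6: b6 stop@b4
  join b8 pred b7: b7 stop@b4
  DF(b0)=∅
  DF(b1)={b1,b5}
  DF(b2)=∅
  DF(b3)={b1,b5}
  DF(b4)={b5}
  DF(b5)=∅
  DF(b6)={b8}
  DF(b7)={b8}
  DF(b8)=∅

φ for c: defs {b1,b2,b5,b6}
  DF⁺ = {b1,b5,b8}

Answer: ["b1", "b5", "b8"]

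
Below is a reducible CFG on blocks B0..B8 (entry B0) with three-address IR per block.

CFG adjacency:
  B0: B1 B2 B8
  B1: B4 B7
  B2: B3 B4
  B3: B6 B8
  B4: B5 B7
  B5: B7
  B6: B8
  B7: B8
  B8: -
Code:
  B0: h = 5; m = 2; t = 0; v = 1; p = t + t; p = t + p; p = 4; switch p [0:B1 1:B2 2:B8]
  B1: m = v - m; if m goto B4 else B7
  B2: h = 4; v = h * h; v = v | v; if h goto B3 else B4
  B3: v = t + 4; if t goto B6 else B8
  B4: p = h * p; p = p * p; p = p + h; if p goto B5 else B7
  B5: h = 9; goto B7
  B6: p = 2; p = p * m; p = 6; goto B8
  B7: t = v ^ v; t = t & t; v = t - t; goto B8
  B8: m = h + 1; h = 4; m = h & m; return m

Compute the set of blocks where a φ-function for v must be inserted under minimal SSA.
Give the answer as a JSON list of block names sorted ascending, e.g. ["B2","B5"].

Answer: ["B4", "B7", "B8"]

Working:
idom tree: B1←B0 B2←B0 B3←B2 B4←B0 B5←B4 B6←B3 B7←B0 B8←B0
Join-block Dom:
  B4: preds {B1,B2}: {B0,B1} ∩ {B0,B2} = {B0}; idom=B0
  B7: preds {B1,B4,B5}: {B0,B1} ∩ {B0,B4} ∩ {B0,B4,B5} = {B0}; idom=B0
  B8: preds {B0,B3,B6,B7}: {B0} ∩ {B0,B2,B3} ∩ {B0,B2,B3,B6} ∩ {B0,B7} = {B0}; idom=B0

Frontier:
  join B4 pred B1: B1 stop@B0
  join B4 pred B2: B2 stop@B0
  join B7 pred B1: B1 stop@B0
  join B7 pred B4: B4 stop@B0
  join B7 pred B5: B5→B4 stop@B0
  join B8 pred B0: · stop@B0
  join B8 pred B3: B3→B2 stop@B0
  join B8 pred B6: B6→B3→B2 stop@B0
  join B8 pred B7: B7 stop@B0
  B0: DF=∅
  B1: DF={B4,B7}
  B2: DF={B4,B8}
  B3: DF={B8}
  B4: DF={B7}
  B5: DF={B7}
  B6: DF={B8}
  B7: DF={B8}
  B8: DF=∅

φ for v: defs {B0,B2,B3,B7}
  DF⁺ = {B4,B7,B8}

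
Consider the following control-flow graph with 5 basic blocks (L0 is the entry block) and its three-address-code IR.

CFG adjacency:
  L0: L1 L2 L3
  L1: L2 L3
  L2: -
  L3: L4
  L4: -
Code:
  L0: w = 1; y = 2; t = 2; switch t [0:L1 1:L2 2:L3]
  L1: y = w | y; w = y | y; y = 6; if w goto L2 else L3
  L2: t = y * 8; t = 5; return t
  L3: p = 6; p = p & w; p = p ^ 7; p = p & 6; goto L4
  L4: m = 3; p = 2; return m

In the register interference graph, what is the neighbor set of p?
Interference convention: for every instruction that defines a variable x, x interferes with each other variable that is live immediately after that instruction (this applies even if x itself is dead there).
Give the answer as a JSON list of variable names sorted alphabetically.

Per-block:
  L0: {t,w,y} / ∅
  L1: {w,y} / {w,y}
  L2: {t} / {y}
  L3: {p} / {w}
  L4: {m,p} / ∅

Live sets:
  L0 li=∅ lo={w,y}
  L1 li={w,y} lo={w,y}
  L2 li={y} lo=∅
  L3 li={w} lo=∅
  L4 li=∅ lo=∅

Conflict graph:
  m↔{p}
  p↔{m,w}
  t↔{w,y}
  w↔{p,t,y}
  y↔{t,w}

N(p) = ["m", "w"]

Answer: ["m", "w"]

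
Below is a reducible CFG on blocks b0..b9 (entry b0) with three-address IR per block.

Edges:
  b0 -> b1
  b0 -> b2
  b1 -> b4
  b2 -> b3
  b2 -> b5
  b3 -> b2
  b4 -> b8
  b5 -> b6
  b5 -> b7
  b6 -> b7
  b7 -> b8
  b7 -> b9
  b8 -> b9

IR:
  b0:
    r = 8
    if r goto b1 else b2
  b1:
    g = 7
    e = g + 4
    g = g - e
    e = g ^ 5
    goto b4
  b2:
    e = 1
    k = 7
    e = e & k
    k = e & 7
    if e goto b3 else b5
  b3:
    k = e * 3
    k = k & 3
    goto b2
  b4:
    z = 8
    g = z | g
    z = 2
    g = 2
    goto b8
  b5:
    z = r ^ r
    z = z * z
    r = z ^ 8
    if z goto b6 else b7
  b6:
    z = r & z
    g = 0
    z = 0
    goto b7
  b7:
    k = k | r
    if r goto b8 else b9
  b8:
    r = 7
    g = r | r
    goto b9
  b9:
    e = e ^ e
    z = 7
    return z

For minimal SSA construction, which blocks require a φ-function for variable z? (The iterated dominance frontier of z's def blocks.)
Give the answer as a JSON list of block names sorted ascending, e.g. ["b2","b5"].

idom tree: b1←b0 b2←b0 b3←b2 b4←b1 b5←b2 b6←b5 b7←b5 b8←b0 b9←b0
Dom∩ at merges:
  b2: preds {b0,b3}: {b0} ∩ {b0,b2,b3} = {b0}; idom=b0
  b7: preds {b5,b6}: {b0,b2,b5} ∩ {b0,b2,b5,b6} = {b0,b2,b5}; idom=b5
  b8: preds {b4,b7}: {b0,b1,b4} ∩ {b0,b2,b5,b7} = {b0}; idom=b0
  b9: preds {b7,b8}: {b0,b2,b5,b7} ∩ {b0,b8} = {b0}; idom=b0

Frontier:
  join b2 pred b0: · stop@b0
  join b2 pred b3: b3→b2 stop@b0
  join b7 pred b5: · stop@b5
  join b7 pred b6: b6 stop@b5
  join b8 pred b4: b4→b1 stop@b0
  join b8 pred b7: b7→b5→b2 stop@b0
  join b9 pred b7: b7→b5→b2 stop@b0
  join b9 pred b8: b8 stop@b0
  DF(b0)=∅
  DF(b1)={b8}
  DF(b2)={b2,b8,b9}
  DF(b3)={b2}
  DF(b4)={b8}
  DF(b5)={b8,b9}
  DF(b6)={b7}
  DF(b7)={b8,b9}
  DF(b8)={b9}
  DF(b9)=∅

φ for z: defs {b4,b5,b6,b9}
  DF⁺ = {b7,b8,b9}

Answer: ["b7", "b8", "b9"]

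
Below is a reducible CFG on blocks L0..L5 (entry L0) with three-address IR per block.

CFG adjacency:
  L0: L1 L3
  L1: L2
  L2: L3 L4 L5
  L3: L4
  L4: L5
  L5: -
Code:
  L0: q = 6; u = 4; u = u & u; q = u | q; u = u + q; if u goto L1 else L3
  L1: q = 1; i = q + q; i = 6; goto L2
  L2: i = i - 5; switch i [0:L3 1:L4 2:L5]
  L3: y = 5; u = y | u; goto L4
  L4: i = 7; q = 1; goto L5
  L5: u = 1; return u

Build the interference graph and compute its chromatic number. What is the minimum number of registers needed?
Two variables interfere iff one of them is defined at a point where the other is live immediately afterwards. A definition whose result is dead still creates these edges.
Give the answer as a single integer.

Answer: 2

Analysis:
def/use:
  L0: def={q,u} ue=∅
  L1: def={i,q} ue=∅
  L2: def={i} ue={i}
  L3: def={u,y} ue={u}
  L4: def={i,q} ue=∅
  L5: def={u} ue=∅

Backward fixpoint:
  L0 li=∅ lo={u}
  L1 li={u} lo={i,u}
  L2 li={i,u} lo={u}
  L3 li={u} lo=∅
  L4 li=∅ lo=∅
  L5 li=∅ lo=∅

Interference:
  i — {u}
  q — {u}
  u — {i,q,y}
  y — {u}

Registers:
  {i,u} pairwise interfere (2-clique) ⇒ χ ≥ 2
  assign i→c1 q→c1 u→c0 y→c1 — no edge inside a register ⇒ χ ≤ 2
  χ = 2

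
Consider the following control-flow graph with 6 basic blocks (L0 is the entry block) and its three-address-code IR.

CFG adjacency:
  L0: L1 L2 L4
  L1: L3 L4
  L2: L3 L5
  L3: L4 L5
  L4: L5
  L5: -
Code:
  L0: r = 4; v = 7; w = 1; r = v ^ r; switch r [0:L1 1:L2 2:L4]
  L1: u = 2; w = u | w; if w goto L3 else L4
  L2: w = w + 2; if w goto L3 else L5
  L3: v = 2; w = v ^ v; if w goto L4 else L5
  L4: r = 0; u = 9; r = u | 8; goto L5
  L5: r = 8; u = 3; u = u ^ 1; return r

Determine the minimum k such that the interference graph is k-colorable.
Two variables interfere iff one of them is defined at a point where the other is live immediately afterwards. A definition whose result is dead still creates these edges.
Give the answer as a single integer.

Answer: 3

Derivation:
def/use:
  L0 def {r,v,w} use ∅
  L1 def {u,w} use {w}
  L2 def {w} use {w}
  L3 def {v,w} use ∅
  L4 def {r,u} use ∅
  L5 def {r,u} use ∅

Backward fixpoint:
  L0 li=∅ lo={w}
  L1 li={w} lo=∅
  L2 li={w} lo=∅
  L3 li=∅ lo=∅
  L4 li=∅ lo=∅
  L5 li=∅ lo=∅

Conflict graph:
  r↔{u,v,w}
  u↔{r,w}
  v↔{r,w}
  w↔{r,u,v}

Chromatic number:
  lower bound: {r,u,w} mutually conflict ⇒ χ ≥ 3
  3-colouring: c0={r}  c1={w}  c2={u,v}
  χ = 3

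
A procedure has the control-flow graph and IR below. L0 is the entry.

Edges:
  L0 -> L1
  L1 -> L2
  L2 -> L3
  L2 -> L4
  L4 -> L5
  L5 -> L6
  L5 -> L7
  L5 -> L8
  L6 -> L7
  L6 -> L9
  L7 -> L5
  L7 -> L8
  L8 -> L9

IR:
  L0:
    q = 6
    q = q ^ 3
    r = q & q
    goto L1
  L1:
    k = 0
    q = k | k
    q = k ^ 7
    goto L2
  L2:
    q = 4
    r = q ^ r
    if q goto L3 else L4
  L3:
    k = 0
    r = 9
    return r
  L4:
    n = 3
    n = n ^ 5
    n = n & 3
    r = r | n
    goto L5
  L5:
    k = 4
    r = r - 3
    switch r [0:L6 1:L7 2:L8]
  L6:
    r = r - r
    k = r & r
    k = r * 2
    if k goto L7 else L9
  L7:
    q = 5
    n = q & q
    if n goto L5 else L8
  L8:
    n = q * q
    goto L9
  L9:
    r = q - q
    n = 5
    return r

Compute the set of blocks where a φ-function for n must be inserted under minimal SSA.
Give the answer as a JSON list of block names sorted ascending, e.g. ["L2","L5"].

idom tree: L1←L0 L2←L1 L3←L2 L4←L2 L5←L4 L6←L5 L7←L5 L8←L5 L9←L5
Join-block Dom:
  L5: preds {L4,L7}: {L0,L1,L2,L4} ∩ {L0,L1,L2,L4,L5,L7} = {L0,L1,L2,L4}; idom=L4
  L7: preds {L5,L6}: {L0,L1,L2,L4,L5} ∩ {L0,L1,L2,L4,L5,L6} = {L0,L1,L2,L4,L5}; idom=L5
  L8: preds {L5,L7}: {L0,L1,L2,L4,L5} ∩ {L0,L1,L2,L4,L5,L7} = {L0,L1,L2,L4,L5}; idom=L5
  L9: preds {L6,L8}: {L0,L1,L2,L4,L5,L6} ∩ {L0,L1,L2,L4,L5,L8} = {L0,L1,L2,L4,L5}; idom=L5

Frontier:
  L5←L4: walk · to L4
  L5←L7: walk L7→L5 to L4
  L7←L5: walk · to L5
  L7←L6: walk L6 to L5
  L8←L5: walk · to L5
  L8←L7: walk L7 to L5
  L9←L6: walk L6 to L5
  L9←L8: walk L8 to L5
  L0: DF=∅
  L1: DF=∅
  L2: DF=∅
  L3: DF=∅
  L4: DF=∅
  L5: DF={L5}
  L6: DF={L7,L9}
  L7: DF={L5,L8}
  L8: DF={L9}
  L9: DF=∅

φ for n: defs {L4,L7,L8,L9}
  DF⁺ = {L5,L8,L9}

Answer: ["L5", "L8", "L9"]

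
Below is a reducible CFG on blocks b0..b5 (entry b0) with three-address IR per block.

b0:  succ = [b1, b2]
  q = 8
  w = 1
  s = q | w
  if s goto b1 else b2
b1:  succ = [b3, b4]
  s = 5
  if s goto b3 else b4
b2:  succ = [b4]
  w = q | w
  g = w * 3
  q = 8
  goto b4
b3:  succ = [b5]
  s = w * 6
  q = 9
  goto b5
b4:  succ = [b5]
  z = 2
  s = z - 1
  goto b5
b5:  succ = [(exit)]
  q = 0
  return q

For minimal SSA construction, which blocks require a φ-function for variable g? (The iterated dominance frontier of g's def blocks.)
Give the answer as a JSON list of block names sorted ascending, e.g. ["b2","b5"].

idom tree: b1←b0 b2←b0 b3←b1 b4←b0 b5←b0
Dom at joins:
  b4: preds {b1,b2}: {b0,b1} ∩ {b0,b2} = {b0}; idom=b0
  b5: preds {b3,b4}: {b0,b1,b3} ∩ {b0,b4} = {b0}; idom=b0

DF walk-up:
  b4←b1: walk b1 to b0
  b4←b2: walk b2 to b0
  b5←b3: walk b3→b1 to b0
  b5←b4: walk b4 to b0
  b0 → ∅
  b1 → {b4,b5}
  b2 → {b4}
  b3 → {b5}
  b4 → {b5}
  b5 → ∅

φ for g: defs {b2}
  DF⁺ = {b4,b5}

Answer: ["b4", "b5"]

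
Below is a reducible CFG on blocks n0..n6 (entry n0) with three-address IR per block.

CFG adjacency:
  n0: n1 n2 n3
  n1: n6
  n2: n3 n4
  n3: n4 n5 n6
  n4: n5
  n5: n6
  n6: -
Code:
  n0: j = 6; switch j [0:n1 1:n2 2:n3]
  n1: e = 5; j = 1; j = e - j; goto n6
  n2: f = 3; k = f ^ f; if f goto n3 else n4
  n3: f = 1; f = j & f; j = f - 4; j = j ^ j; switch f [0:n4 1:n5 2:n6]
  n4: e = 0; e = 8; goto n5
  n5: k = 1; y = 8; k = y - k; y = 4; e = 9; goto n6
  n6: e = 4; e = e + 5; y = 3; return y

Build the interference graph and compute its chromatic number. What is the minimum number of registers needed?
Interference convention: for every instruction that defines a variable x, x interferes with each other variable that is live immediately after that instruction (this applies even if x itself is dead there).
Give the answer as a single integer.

Per-block:
  n0: {j} / ∅
  n1: {e,j} / ∅
  n2: {f,k} / ∅
  n3: {f,j} / {j}
  n4: {e} / ∅
  n5: {e,k,y} / ∅
  n6: {e,y} / ∅

Backward fixpoint:
  live n0: ∅→{j}
  live n1: ∅→∅
  live n2: {j}→{j}
  live n3: {j}→∅
  live n4: ∅→∅
  live n5: ∅→∅
  live n6: ∅→∅

Conflict graph:
  e — {j}
  f — {j,k}
  j — {e,f,k}
  k — {f,j,y}
  y — {k}

Registers:
  lower bound: {f,j,k} mutually conflict ⇒ χ ≥ 3
  assign e→c1 f→c2 j→c0 k→c1 y→c0 — no edge inside a register ⇒ χ ≤ 3
  χ = 3

Answer: 3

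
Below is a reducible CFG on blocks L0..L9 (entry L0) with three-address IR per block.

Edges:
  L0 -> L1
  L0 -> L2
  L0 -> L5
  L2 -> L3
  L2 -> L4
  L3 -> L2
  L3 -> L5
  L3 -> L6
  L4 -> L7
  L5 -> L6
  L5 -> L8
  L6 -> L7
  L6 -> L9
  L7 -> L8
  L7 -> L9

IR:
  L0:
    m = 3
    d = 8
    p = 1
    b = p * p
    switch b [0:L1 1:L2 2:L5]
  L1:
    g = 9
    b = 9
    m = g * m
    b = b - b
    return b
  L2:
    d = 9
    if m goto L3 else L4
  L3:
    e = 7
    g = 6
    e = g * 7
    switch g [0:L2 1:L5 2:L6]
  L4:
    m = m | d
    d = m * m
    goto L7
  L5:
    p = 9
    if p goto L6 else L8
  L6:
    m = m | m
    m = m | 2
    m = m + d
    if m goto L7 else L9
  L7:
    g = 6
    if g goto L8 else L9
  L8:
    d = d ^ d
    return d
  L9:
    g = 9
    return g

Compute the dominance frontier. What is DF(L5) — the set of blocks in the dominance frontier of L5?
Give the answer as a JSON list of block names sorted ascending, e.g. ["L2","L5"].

idom tree: L1←L0 L2←L0 L3←L2 L4←L2 L5←L0 L6←L0 L7←L0 L8←L0 L9←L0
Dom∩ at merges:
  L2: preds {L0,L3}: {L0} ∩ {L0,L2,L3} = {L0}; idom=L0
  L5: preds {L0,L3}: {L0} ∩ {L0,L2,L3} = {L0}; idom=L0
  L6: preds {L3,L5}: {L0,L2,L3} ∩ {L0,L5} = {L0}; idom=L0
  L7: preds {L4,L6}: {L0,L2,L4} ∩ {L0,L6} = {L0}; idom=L0
  L8: preds {L5,L7}: {L0,L5} ∩ {L0,L7} = {L0}; idom=L0
  L9: preds {L6,L7}: {L0,L6} ∩ {L0,L7} = {L0}; idom=L0

DF walk-up:
  join L2 pred L0: · stop@L0
  join L2 pred L3: L3→L2 stop@L0
  join L5 pred L0: · stop@L0
  join L5 pred L3: L3→L2 stop@L0
  join L6 pred L3: L3→L2 stop@L0
  join L6 pred L5: L5 stop@L0
  join L7 pred L4: L4→L2 stop@L0
  join L7 pred L6: L6 stop@L0
  join L8 pred L5: L5 stop@L0
  join L8 pred L7: L7 stop@L0
  join L9 pred L6: L6 stop@L0
  join L9 pred L7: L7 stop@L0
  L0 → ∅
  L1 → ∅
  L2 → {L2,L5,L6,L7}
  L3 → {L2,L5,L6}
  L4 → {L7}
  L5 → {L6,L8}
  L6 → {L7,L9}
  L7 → {L8,L9}
  L8 → ∅
  L9 → ∅

DF(L5) = ["L6", "L8"]

Answer: ["L6", "L8"]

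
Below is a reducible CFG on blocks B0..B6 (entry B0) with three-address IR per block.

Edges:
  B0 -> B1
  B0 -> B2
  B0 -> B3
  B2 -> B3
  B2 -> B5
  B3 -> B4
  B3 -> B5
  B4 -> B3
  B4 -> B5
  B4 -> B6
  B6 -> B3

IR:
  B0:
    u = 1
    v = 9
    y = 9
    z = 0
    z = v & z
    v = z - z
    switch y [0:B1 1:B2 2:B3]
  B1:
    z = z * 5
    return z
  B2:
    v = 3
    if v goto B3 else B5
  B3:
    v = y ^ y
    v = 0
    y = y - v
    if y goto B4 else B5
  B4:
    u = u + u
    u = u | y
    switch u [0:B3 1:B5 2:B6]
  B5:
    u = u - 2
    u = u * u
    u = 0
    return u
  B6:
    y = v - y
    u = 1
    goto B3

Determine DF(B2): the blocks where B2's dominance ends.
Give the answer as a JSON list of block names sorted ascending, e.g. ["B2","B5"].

Answer: ["B3", "B5"]

Working:
idom tree: B1←B0 B2←B0 B3←B0 B4←B3 B5←B0 B6←B4
Join-block Dom:
  B3: preds {B0,B2,B4,B6}: {B0} ∩ {B0,B2} ∩ {B0,B3,B4} ∩ {B0,B3,B4,B6} = {B0}; idom=B0
  B5: preds {B2,B3,B4}: {B0,B2} ∩ {B0,B3} ∩ {B0,B3,B4} = {B0}; idom=B0

DF derivation:
  B3←B0: walk · to B0
  B3←B2: walk B2 to B0
  B3←B4: walk B4→B3 to B0
  B3←B6: walk B6→B4→B3 to B0
  B5←B2: walk B2 to B0
  B5←B3: walk B3 to B0
  B5←B4: walk B4→B3 to B0
  B0: DF=∅
  B1: DF=∅
  B2: DF={B3,B5}
  B3: DF={B3,B5}
  B4: DF={B3,B5}
  B5: DF=∅
  B6: DF={B3}

DF(B2) = ["B3", "B5"]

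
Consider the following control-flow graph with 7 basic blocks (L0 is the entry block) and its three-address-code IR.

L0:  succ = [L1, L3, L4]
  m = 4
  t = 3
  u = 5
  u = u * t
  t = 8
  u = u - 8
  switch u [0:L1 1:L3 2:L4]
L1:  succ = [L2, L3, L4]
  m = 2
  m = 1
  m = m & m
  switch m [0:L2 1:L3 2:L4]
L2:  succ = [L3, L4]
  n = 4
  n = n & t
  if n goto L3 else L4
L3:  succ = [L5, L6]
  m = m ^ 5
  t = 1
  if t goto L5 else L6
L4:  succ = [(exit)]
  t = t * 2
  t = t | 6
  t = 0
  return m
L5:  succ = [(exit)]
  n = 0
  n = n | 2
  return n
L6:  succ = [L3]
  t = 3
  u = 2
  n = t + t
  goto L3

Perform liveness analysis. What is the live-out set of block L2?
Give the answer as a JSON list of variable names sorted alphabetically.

def/use:
  L0: def={m,t,u} ue=∅
  L1: def={m} ue=∅
  L2: def={n} ue={t}
  L3: def={m,t} ue={m}
  L4: def={t} ue={m,t}
  L5: def={n} ue=∅
  L6: def={n,t,u} ue=∅

Liveness:
  L0: in=∅ out={m,t}
  L1: in={t} out={m,t}
  L2: in={m,t} out={m,t}
  L3: in={m} out={m}
  L4: in={m,t} out=∅
  L5: in=∅ out=∅
  L6: in={m} out={m}

live-out(L2) = ["m", "t"]

Answer: ["m", "t"]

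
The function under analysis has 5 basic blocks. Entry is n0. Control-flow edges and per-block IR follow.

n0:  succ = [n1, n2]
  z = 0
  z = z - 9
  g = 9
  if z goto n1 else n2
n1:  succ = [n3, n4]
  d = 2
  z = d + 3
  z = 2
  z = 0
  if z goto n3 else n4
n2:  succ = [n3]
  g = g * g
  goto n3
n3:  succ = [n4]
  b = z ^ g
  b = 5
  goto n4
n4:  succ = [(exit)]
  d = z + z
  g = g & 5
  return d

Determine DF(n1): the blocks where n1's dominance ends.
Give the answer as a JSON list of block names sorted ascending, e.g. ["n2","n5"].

idom tree: n1←n0 n2←n0 n3←n0 n4←n0
Dom at joins:
  n3: preds {n1,n2}: {n0,n1} ∩ {n0,n2} = {n0}; idom=n0
  n4: preds {n1,n3}: {n0,n1} ∩ {n0,n3} = {n0}; idom=n0

DF walk-up:
  n3←n1: walk n1 to n0
  n3←n2: walk n2 to n0
  n4←n1: walk n1 to n0
  n4←n3: walk n3 to n0
  n0 → ∅
  n1 → {n3,n4}
  n2 → {n3}
  n3 → {n4}
  n4 → ∅

DF(n1) = ["n3", "n4"]

Answer: ["n3", "n4"]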